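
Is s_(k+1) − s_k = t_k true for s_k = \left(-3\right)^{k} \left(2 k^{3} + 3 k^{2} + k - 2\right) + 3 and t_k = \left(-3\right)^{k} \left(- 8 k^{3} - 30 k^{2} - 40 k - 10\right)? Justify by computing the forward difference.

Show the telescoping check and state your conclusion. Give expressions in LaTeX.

s_(k+1) = -3*(-3)**k*(k + 2*(k + 1)**3 + 3*(k + 1)**2 - 1) + 3
s_(k+1) − s_k = (-3)**k*(-8*k**3 - 30*k**2 - 40*k - 10)
(s_(k+1) − s_k) − t_k = 0

Valid — Δs_k = t_k.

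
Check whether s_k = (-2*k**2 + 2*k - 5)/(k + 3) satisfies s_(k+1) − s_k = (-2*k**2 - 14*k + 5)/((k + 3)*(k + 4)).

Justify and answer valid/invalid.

s_(k+1) = (2*k - 2*(k + 1)**2 - 3)/(k + 4)
s_(k+1) − s_k = (-2*k**2 - 14*k + 5)/(k**2 + 7*k + 12)
(s_(k+1) − s_k) − t_k = 0

valid; difference matches t_k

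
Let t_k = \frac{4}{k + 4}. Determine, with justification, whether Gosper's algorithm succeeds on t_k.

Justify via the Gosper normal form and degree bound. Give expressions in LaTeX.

No — t_k has no hypergeometric antidifference.

The ratio is (k + 4)/(k + 5).
Normal form (A,B,C) = (k + 4, k + 5, 1).
Solve (k + 4)·f(k+1) − (k + 4)·f(k) = 1.
d = 0 from the (1,1,0) case.
Generic f = c0 gives residual -1; -1 = 0 cannot hold, so t_k is not Gosper-summable.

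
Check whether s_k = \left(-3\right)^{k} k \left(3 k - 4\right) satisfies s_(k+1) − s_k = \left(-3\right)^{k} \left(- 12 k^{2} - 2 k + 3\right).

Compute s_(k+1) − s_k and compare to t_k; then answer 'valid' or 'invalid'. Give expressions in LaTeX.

valid; difference matches t_k

s_(k+1) = (-3)**(k + 1)*(k + 1)*(3*k - 1)
s_(k+1) − s_k = (-3)**k*(-12*k**2 - 2*k + 3)
(s_(k+1) − s_k) − t_k = 0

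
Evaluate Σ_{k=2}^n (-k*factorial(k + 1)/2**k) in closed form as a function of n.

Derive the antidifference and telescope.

S(n) = 3 - factorial(n + 2)/2**n

Ratio r(k) = (k + 1)*(k + 2)/(2*k).
Normal form (A,B,C) = (k/2 + 1, 1, k).
Key eq: (k/2 + 1)·f(k+1) = (1)·f(k) + (k).
From deg A=1, deg B=0, deg C=1: d=0.
A polynomial solution: f(k) = 2.
Certificate R = B(k−1)f/C = 2/k gives s_k = -2**(1 - k)*factorial(k + 1).
Check: Δs_k = -k*factorial(k + 1)/2**k. ✓
Evaluate: s_(n+1) = -factorial(n + 2)/2**n; subtract s_(2) = -3 ⇒ S(n) = 3 - factorial(n + 2)/2**n.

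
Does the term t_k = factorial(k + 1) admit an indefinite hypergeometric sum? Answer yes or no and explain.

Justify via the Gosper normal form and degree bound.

No — negative degree bound, so no certificate f.

The ratio is k + 2.
Normal form (A,B,C) = (k + 2, 1, 1).
Solve (k + 2)·f(k+1) − (1)·f(k) = 1.
deg f ≤ -1 (via 1,0,0).
deg f ≤ -1 is impossible — no certificate.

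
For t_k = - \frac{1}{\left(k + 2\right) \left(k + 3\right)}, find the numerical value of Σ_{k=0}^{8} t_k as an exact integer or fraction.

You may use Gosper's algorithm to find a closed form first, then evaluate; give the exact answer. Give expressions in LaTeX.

Σ = -9/22

The ratio is (k + 2)/(k + 4).
Normal form (A,B,C) = (k + 2, k + 4, 1).
Need (k + 2)·f(k+1) − (k + 3)·f(k) = 1.
Degrees (1,1,0) ⇒ d ≤ 1.
A polynomial solution: f(k) = k/2.
So s_k = (B(k−1)f/C)·t_k = (k*(k + 3)/2)·t_k = -k/(2*k + 4).
Verify: -1/(k**2 + 5*k + 6) matches t_k.
Σ_(k=0)^(8) t_k = s_(9) − s_(0) = -9/22 − (0) = -9/22.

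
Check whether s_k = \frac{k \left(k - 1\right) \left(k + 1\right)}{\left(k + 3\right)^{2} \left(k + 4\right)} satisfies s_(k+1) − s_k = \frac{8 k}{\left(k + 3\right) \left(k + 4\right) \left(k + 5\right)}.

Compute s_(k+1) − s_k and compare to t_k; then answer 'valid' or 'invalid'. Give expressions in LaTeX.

Invalid: residual \frac{2 k \left(k^{2} - 4 k - 29\right)}{k^{5} + 19 k^{4} + 143 k^{3} + 533 k^{2} + 984 k + 720} ≠ 0.

s_(k+1) = k*(k + 1)*(k + 2)/((k + 4)**2*(k + 5))
s_(k+1) − s_k = k*(k + 1)*(-(k - 1)*(k + 4)*(k + 5) + (k + 2)*(k + 3)**2)/((k + 3)**2*(k + 4)**2*(k + 5))
(s_(k+1) − s_k) − t_k = 2*k*(k**2 - 4*k - 29)/(k**5 + 19*k**4 + 143*k**3 + 533*k**2 + 984*k + 720)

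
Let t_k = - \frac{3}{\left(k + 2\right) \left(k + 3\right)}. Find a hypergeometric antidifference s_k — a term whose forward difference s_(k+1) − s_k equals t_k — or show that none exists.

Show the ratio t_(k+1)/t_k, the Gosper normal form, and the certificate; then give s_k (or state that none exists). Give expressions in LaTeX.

The ratio is (k + 2)/(k + 4).
Factor: A=k + 2; B=k + 4; C=1.
Set up (k + 2)·f(k+1) − (k + 3)·f(k) − (1) = 0.
From deg A=1, deg B=1, deg C=0: d=1.
Coefficient equations give f(k) = k/2.
So s_k = (B(k−1)f/C)·t_k = (k*(k + 3)/2)·t_k = -3*k/(2*k + 4).
Verify: -3/(k**2 + 5*k + 6) matches t_k.

s_k = - \frac{3 k}{2 k + 4}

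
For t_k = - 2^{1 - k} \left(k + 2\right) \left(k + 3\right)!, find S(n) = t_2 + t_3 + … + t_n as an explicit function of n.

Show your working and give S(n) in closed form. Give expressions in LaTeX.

Step 1: r(k) = (k + 3)*(k + 4)/(2*(k + 2)).
Normal form (A,B,C) = (k/2 + 2, 1, k + 2).
Set up (k/2 + 2)·f(k+1) − (1)·f(k) − (k + 2) = 0.
Degrees (1,0,1) ⇒ d ≤ 0.
A polynomial solution: f(k) = 2.
R(k) = B(k−1)·f(k)/C(k) = 2/(k + 2); s_k = R·t_k = -2**(2 - k)*factorial(k + 3).
Δs = -2**(1 - k)*(k + 2)*factorial(k + 3), as required.
s_(n+1) = -2**(1 - n)*factorial(n + 4) and s_(2) = -120, so S(n) = 120 - 2*factorial(n + 4)/2**n.

S(n) = 120 - 2 \cdot 2^{- n} \left(n + 4\right)!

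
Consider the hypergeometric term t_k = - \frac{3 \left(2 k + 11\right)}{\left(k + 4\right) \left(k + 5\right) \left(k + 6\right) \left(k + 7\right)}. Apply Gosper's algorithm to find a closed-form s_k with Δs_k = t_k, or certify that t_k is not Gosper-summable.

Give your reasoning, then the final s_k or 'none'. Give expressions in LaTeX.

s_k = \frac{k \left(- k - 10\right)}{8 \left(k^{2} + 10 k + 24\right)}

Compute t_(k+1)/t_k: get (k + 4)*(2*k + 13)/((k + 8)*(2*k + 11)).
Gosper form: A/B · C(k+1)/C(k) with A=k + 4, B=k + 8, C=k + 11/2.
Need (k + 4)·f(k+1) − (k + 7)·f(k) = k + 11/2.
deg f ≤ 3 (via 1,1,1).
A polynomial solution: f(k) = k*(k + 5)*(k + 10)/48.
Get s_k = R·t_k = k*(-k - 10)/(8*(k**2 + 10*k + 24)) with R(k) = B(k−1)f(k)/C(k) = k*(k + 5)*(k + 7)*(k + 10)/(24*(2*k + 11)).
s_(k+1) − s_k = 3*(-2*k - 11)/(k**4 + 22*k**3 + 179*k**2 + 638*k + 840) = t_k.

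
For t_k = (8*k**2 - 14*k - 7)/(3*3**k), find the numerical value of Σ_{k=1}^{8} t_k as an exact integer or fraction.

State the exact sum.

r(k) = (8*k**2 + 2*k - 13)/(3*(8*k**2 - 14*k - 7)) after simplifying.
A = 1/3, B = 1, C = k**2 - 7*k/4 - 7/8.
Solve (1/3)·f(k+1) − (1)·f(k) = k**2 - 7*k/4 - 7/8.
From deg A=0, deg B=0, deg C=2: d=2.
Solving with deg f ≤ 2: f(k) = -3*(4*k**2 - 3*k - 3)/8.
Get s_k = R·t_k = (-4*k**2 + 3*k + 3)/3**k with R(k) = B(k−1)f(k)/C(k) = -3*(4*k**2 - 3*k - 3)/(8*k**2 - 14*k - 7).
Check: Δs_k = (8*k**2 - 14*k - 7)/(3*3**k). ✓
Telescoping: Σ = s_(9) − s_(1) = -98/6561 − (2/3) = -4472/6561.

Σ = -4472/6561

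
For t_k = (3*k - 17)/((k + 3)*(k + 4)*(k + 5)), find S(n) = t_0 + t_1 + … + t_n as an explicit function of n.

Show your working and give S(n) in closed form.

Step 1: r(k) = (k + 3)*(3*k - 14)/((k + 6)*(3*k - 17)).
Gosper form: A/B · C(k+1)/C(k) with A=k + 3, B=k + 6, C=k - 17/3.
Need (k + 3)·f(k+1) − (k + 5)·f(k) = k - 17/3.
Degrees (1,1,1) ⇒ d ≤ 2.
Solve for f: f(k) = -k*(k + 16)/9 (degree 2 ≤ 2).
So s_k = (B(k−1)f/C)·t_k = (-k*(k + 5)*(k + 16)/(3*(3*k - 17)))·t_k = k*(-k - 16)/(3*(k + 3)*(k + 4)).
s_(k+1) − s_k = (3*k - 17)/(k**3 + 12*k**2 + 47*k + 60) = t_k.
Evaluate: s_(n+1) = (-n**2 - 18*n - 17)/(3*(n**2 + 9*n + 20)); subtract s_(0) = 0 ⇒ S(n) = (-n**2 - 18*n - 17)/(3*(n**2 + 9*n + 20)).

S(n) = (-n**2 - 18*n - 17)/(3*(n**2 + 9*n + 20))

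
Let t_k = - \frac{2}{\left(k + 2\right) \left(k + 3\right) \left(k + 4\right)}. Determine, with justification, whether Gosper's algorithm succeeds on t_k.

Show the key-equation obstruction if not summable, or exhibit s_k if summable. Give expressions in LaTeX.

Ratio r(k) = (k + 2)/(k + 5).
Factor: A=k + 2; B=k + 5; C=1.
Solve (k + 2)·f(k+1) − (k + 4)·f(k) = 1.
d = 2 from the (1,1,0) case.
Solve for f: f(k) = k*(k + 5)/12 (degree 2 ≤ 2).
Get s_k = R·t_k = k*(-k - 5)/(6*(k + 2)*(k + 3)) with R(k) = B(k−1)f(k)/C(k) = k*(k + 4)*(k + 5)/12.
Δs = -2/(k**3 + 9*k**2 + 26*k + 24), as required.

Yes. s_k = \frac{k \left(- k - 5\right)}{6 \left(k + 2\right) \left(k + 3\right)}.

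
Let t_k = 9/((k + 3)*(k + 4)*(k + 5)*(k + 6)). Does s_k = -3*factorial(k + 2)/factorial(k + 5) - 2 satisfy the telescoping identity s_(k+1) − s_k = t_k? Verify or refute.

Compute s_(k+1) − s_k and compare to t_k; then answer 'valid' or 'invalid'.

valid (s_(k+1) − s_k reduces to t_k)

s_(k+1) = -3*factorial(k + 3)/factorial(k + 6) - 2
s_(k+1) − s_k = 9/((k + 3)*(k + 4)*(k + 5)*(k + 6))
(s_(k+1) − s_k) − t_k = 0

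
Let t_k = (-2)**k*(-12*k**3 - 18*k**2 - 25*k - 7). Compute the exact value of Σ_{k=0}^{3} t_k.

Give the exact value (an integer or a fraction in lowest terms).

Compute t_(k+1)/t_k: get 2*(-12*k**3 - 54*k**2 - 97*k - 62)/(12*k**3 + 18*k**2 + 25*k + 7).
Take A(k)=-2, B(k)=1, C(k)=k**3 + 3*k**2/2 + 25*k/12 + 7/12.
Solve (-2)·f(k+1) − (1)·f(k) = k**3 + 3*k**2/2 + 25*k/12 + 7/12.
d = 3 from the (0,0,3) case.
Solve for f: f(k) = -(4*k**3 - 2*k**2 + 3*k - 1)/12 (degree 3 ≤ 3).
So s_k = (B(k−1)f/C)·t_k = (-(4*k**3 - 2*k**2 + 3*k - 1)/(12*k**3 + 18*k**2 + 25*k + 7))·t_k = (-2)**k*(4*k**3 - 2*k**2 + 3*k - 1).
Check: Δs_k = (-2)**k*(-12*k**3 - 18*k**2 - 25*k - 7). ✓
Evaluate s at k=4 and k=0: 3760 and -1; difference 3761.

Σ = 3761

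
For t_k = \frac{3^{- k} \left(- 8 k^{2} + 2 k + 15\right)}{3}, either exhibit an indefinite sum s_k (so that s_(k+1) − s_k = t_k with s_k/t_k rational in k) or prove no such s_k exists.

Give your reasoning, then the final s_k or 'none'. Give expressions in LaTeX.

s_k = 3^{- k} \left(4 k^{2} + 3 k - 4\right)

The ratio is (8*k**2 + 14*k - 9)/(3*(8*k**2 - 2*k - 15)).
A = 1/3, B = 1, C = k**2 - k/4 - 15/8.
Solve (1/3)·f(k+1) − (1)·f(k) = k**2 - k/4 - 15/8.
Bound: deg f ≤ 2.
Coefficient equations give f(k) = -3*(4*k**2 + 3*k - 4)/8.
R(k) = B(k−1)·f(k)/C(k) = -3*(4*k**2 + 3*k - 4)/((2*k - 3)*(4*k + 5)); s_k = R·t_k = (4*k**2 + 3*k - 4)/3**k.
Verify: (-8*k**2 + 2*k + 15)/(3*3**k) matches t_k.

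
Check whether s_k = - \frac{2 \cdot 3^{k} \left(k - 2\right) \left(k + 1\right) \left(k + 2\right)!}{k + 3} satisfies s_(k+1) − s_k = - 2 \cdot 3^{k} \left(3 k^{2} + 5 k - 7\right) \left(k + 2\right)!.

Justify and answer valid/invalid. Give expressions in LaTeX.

Invalid: residual \frac{4 \cdot 3^{k} \left(3 k^{3} + 14 k^{2} + 7 k - 19\right) \left(k + 2\right)!}{\left(k + 3\right) \left(k + 4\right)} ≠ 0.

s_(k+1) = -6*3**k*(k - 1)*(k + 2)*factorial(k + 3)/(k + 4)
s_(k+1) − s_k = -2*3**k*(3*k**4 + 20*k**3 + 36*k**2 - 3*k - 46)*factorial(k + 2)/((k + 3)*(k + 4))
(s_(k+1) − s_k) − t_k = 4*3**k*(3*k**3 + 14*k**2 + 7*k - 19)*factorial(k + 2)/((k + 3)*(k + 4))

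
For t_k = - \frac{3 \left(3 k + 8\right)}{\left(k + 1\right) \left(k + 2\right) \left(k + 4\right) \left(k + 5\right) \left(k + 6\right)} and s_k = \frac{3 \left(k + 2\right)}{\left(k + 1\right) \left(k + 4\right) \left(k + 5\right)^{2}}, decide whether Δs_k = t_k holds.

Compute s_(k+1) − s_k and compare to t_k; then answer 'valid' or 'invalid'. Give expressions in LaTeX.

s_(k+1) = 3*(k + 3)/((k + 2)*(k + 5)*(k + 6)**2)
s_(k+1) − s_k = 3*((k + 1)*(k + 3)*(k + 4)*(k + 5) - (k + 2)**2*(k + 6)**2)/((k + 1)*(k + 2)*(k + 4)*(k + 5)**2*(k + 6)**2)
(s_(k+1) − s_k) − t_k = 9*(4*k**2 + 31*k + 52)/(k**7 + 29*k**6 + 349*k**5 + 2243*k**4 + 8230*k**3 + 16988*k**2 + 17880*k + 7200)

Invalid: residual \frac{9 \left(4 k^{2} + 31 k + 52\right)}{k^{7} + 29 k^{6} + 349 k^{5} + 2243 k^{4} + 8230 k^{3} + 16988 k^{2} + 17880 k + 7200} ≠ 0.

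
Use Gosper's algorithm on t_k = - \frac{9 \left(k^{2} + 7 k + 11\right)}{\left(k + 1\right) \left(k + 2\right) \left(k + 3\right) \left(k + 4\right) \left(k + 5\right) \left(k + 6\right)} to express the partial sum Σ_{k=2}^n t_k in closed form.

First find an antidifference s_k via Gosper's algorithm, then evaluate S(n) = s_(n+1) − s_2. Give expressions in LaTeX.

t_(k+1)/t_k = (k + 1)*(7*k + (k + 1)**2 + 18)/((k + 7)*(k**2 + 7*k + 11)).
Gosper form: A/B · C(k+1)/C(k) with A=k + 1, B=k + 7, C=k**2 + 7*k + 11.
f must satisfy (k + 1)·f(k+1) − (k + 6)·f(k) = k**2 + 7*k + 11.
deg f ≤ 5 (via 1,1,2).
Match coefficients ⇒ f(k) = k*(k + 2)*(k + 4)*(k**2 + 9*k + 23)/45.
So s_k = (B(k−1)f/C)·t_k = (k*(k + 2)*(k + 4)*(k + 6)*(k**2 + 9*k + 23)/(45*(k**2 + 7*k + 11)))·t_k = k*(-k**2 - 9*k - 23)/(5*(k**3 + 9*k**2 + 23*k + 15)).
Verify: 9*(-k**2 - 7*k - 11)/(k**6 + 21*k**5 + 175*k**4 + 735*k**3 + 1624*k**2 + 1764*k + 720) matches t_k.
s_(n+1) = (-n**3 - 12*n**2 - 44*n - 33)/(5*(n**3 + 12*n**2 + 44*n + 48)) and s_(2) = -6/35, so S(n) = (-n**3 - 12*n**2 - 44*n + 57)/(35*(n**3 + 12*n**2 + 44*n + 48)).

S(n) = \frac{- n^{3} - 12 n^{2} - 44 n + 57}{35 \left(n^{3} + 12 n^{2} + 44 n + 48\right)}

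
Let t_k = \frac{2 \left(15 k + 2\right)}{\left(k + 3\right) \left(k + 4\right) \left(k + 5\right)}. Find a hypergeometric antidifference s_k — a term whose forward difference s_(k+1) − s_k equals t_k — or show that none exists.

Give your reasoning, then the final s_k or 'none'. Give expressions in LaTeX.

Compute t_(k+1)/t_k: get (k + 3)*(15*k + 17)/((k + 6)*(15*k + 2)).
Factor: A=k + 3; B=k + 6; C=k + 2/15.
Set up (k + 3)·f(k+1) − (k + 5)·f(k) − (k + 2/15) = 0.
Degrees (1,1,1) ⇒ d ≤ 2.
Solve for f: f(k) = k*(47*k - 31)/360 (degree 2 ≤ 2).
Get s_k = R·t_k = k*(47*k - 31)/(12*(k + 3)*(k + 4)) with R(k) = B(k−1)f(k)/C(k) = k*(k + 5)*(47*k - 31)/(24*(15*k + 2)).
Verify: 2*(15*k + 2)/(k**3 + 12*k**2 + 47*k + 60) matches t_k.

s_k = \frac{k \left(47 k - 31\right)}{12 \left(k + 3\right) \left(k + 4\right)}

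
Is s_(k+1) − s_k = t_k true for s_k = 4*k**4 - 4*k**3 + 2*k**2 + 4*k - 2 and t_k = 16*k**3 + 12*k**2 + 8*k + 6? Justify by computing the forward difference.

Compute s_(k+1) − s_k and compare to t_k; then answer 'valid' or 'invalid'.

Valid — Δs_k = t_k.

s_(k+1) = 4*k**4 + 12*k**3 + 14*k**2 + 12*k + 4
s_(k+1) − s_k = 16*k**3 + 12*k**2 + 8*k + 6
(s_(k+1) − s_k) − t_k = 0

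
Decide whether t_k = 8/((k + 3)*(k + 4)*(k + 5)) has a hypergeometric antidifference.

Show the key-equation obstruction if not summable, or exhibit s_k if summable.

Yes. s_k = k*(k + 7)/(3*(k + 3)*(k + 4)).

Step 1: r(k) = (k + 3)/(k + 6).
Gosper form: A/B · C(k+1)/C(k) with A=k + 3, B=k + 6, C=1.
f must satisfy (k + 3)·f(k+1) − (k + 5)·f(k) = 1.
Bound: deg f ≤ 2.
Match coefficients ⇒ f(k) = k*(k + 7)/24.
So s_k = (B(k−1)f/C)·t_k = (k*(k + 5)*(k + 7)/24)·t_k = k*(k + 7)/(3*(k + 3)*(k + 4)).
Verify: 8/(k**3 + 12*k**2 + 47*k + 60) matches t_k.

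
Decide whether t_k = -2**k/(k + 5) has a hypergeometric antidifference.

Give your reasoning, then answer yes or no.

No — key equation has no polynomial f.

t_(k+1)/t_k = 2*(k + 5)/(k + 6).
Factor: A=2*k + 10; B=k + 6; C=1.
f must satisfy (2*k + 10)·f(k+1) − (k + 5)·f(k) = 1.
Bound: deg f ≤ -1.
deg f ≤ -1 is impossible — no certificate.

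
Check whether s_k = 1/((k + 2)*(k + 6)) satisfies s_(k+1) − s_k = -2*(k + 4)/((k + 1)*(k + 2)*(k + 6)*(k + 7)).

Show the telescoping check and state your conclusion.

s_(k+1) = 1/((k + 3)*(k + 7))
s_(k+1) − s_k = (-2*k - 9)/(k**4 + 18*k**3 + 113*k**2 + 288*k + 252)
(s_(k+1) − s_k) − t_k = 3*(k + 5)/(k**5 + 19*k**4 + 131*k**3 + 401*k**2 + 540*k + 252)

Invalid: residual 3*(k + 5)/(k**5 + 19*k**4 + 131*k**3 + 401*k**2 + 540*k + 252) ≠ 0.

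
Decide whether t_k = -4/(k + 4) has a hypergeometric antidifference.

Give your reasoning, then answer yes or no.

No; the coefficient equations for f are inconsistent.

t_(k+1)/t_k = (k + 4)/(k + 5).
So A=k + 4 and B=k + 5, with C=1.
f must satisfy (k + 4)·f(k+1) − (k + 4)·f(k) = 1.
Bound: deg f ≤ 0.
f = c0 ⇒ A·f(k+1) − B(k−1)·f(k) − C = -1. The system {-1 = 0} is inconsistent; no antidifference.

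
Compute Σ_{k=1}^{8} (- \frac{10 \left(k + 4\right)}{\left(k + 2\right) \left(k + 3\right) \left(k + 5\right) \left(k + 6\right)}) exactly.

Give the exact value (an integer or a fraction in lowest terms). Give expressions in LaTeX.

The ratio is (k + 2)*(k + 5)**2/((k + 4)**2*(k + 7)).
Gosper form: A/B · C(k+1)/C(k) with A=k + 2, B=k + 7, C=k**2 + 8*k + 16.
Key eq: (k + 2)·f(k+1) = (k + 6)·f(k) + (k**2 + 8*k + 16).
From deg A=1, deg B=1, deg C=2: d=4.
Coefficient equations give f(k) = k*(k + 3)*(k + 4)*(k + 7)/20.
Then R = B(k−1)f/C = k*(k + 3)*(k + 6)*(k + 7)/(20*(k + 4)), so s_k = R(k)·t_k = k*(-k - 7)/(2*(k**2 + 7*k + 10)).
Verify: 10*(-k - 4)/(k**4 + 16*k**3 + 91*k**2 + 216*k + 180) matches t_k.
Telescoping: Σ = s_(9) − s_(1) = -36/77 − (-2/9) = -170/693.

Σ = -170/693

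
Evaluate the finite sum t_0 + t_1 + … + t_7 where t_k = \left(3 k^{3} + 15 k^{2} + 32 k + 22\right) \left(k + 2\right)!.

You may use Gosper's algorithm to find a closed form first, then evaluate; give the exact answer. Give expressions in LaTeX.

Σ = 791078396

Ratio r(k) = (3*k**4 + 33*k**3 + 143*k**2 + 285*k + 216)/(3*k**3 + 15*k**2 + 32*k + 22).
Factor: A=k + 3; B=1; C=k**3 + 5*k**2 + 32*k/3 + 22/3.
f must satisfy (k + 3)·f(k+1) − (1)·f(k) = k**3 + 5*k**2 + 32*k/3 + 22/3.
Degrees (1,0,3) ⇒ d ≤ 2.
A polynomial solution: f(k) = (3*k**2 + 3*k + 2)/3.
Certificate R = B(k−1)f/C = (3*k**2 + 3*k + 2)/(3*k**3 + 15*k**2 + 32*k + 22) gives s_k = (3*k**2 + 3*k + 2)*factorial(k + 2).
Δs = (3*k**3 + 15*k**2 + 32*k + 22)*factorial(k + 2), as required.
Telescoping: Σ = s_(8) − s_(0) = 791078400 − (4) = 791078396.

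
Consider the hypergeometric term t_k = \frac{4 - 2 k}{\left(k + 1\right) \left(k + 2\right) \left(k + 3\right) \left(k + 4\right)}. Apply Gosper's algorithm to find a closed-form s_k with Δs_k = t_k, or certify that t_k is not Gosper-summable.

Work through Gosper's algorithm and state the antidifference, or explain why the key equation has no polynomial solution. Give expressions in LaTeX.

s_k = \frac{k \left(k^{2} + 6 k + 17\right)}{6 \left(k + 1\right) \left(k + 2\right) \left(k + 3\right)}

The ratio is (k - 1)*(k + 1)/((k - 2)*(k + 5)).
A = k + 1, B = k + 5, C = k - 2.
Solve (k + 1)·f(k+1) − (k + 4)·f(k) = k - 2.
Degrees (1,1,1) ⇒ d ≤ 3.
Match coefficients ⇒ f(k) = -k*(k**2 + 6*k + 17)/12.
Certificate R = B(k−1)f/C = -k*(k + 4)*(k**2 + 6*k + 17)/(12*(k - 2)) gives s_k = k*(k**2 + 6*k + 17)/(6*(k + 1)*(k + 2)*(k + 3)).
Check: Δs_k = 2*(2 - k)/(k**4 + 10*k**3 + 35*k**2 + 50*k + 24). ✓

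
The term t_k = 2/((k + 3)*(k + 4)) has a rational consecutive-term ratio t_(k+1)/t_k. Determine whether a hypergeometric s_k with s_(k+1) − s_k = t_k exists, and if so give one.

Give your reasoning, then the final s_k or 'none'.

r(k) = (k + 3)/(k + 5) after simplifying.
So A=k + 3 and B=k + 5, with C=1.
Set up (k + 3)·f(k+1) − (k + 4)·f(k) − (1) = 0.
Bound: deg f ≤ 1.
A polynomial solution: f(k) = k/3.
Certificate R = B(k−1)f/C = k*(k + 4)/3 gives s_k = 2*k/(3*(k + 3)).
Check: Δs_k = 2/(k**2 + 7*k + 12). ✓

s_k = 2*k/(3*(k + 3))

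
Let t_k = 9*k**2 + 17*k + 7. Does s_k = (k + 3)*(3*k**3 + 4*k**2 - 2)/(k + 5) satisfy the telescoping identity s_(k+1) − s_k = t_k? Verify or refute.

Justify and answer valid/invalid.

Invalid: residual 2*(-6*k**3 - 58*k**2 - 92*k - 37)/(k**2 + 11*k + 30) ≠ 0.

s_(k+1) = (k + 4)*(3*(k + 1)**3 + 4*(k + 1)**2 - 2)/(k + 6)
s_(k+1) − s_k = (9*k**4 + 104*k**3 + 348*k**2 + 403*k + 136)/(k**2 + 11*k + 30)
(s_(k+1) − s_k) − t_k = 2*(-6*k**3 - 58*k**2 - 92*k - 37)/(k**2 + 11*k + 30)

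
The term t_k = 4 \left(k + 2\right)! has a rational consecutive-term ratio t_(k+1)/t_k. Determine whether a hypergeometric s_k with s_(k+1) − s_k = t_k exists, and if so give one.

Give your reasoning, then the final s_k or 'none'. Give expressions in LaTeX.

r(k) = k + 3 after simplifying.
Factor: A=k + 3; B=1; C=1.
f must satisfy (k + 3)·f(k+1) − (1)·f(k) = 1.
deg f ≤ -1 (via 1,0,0).
Negative degree bound (-1): no f exists, t_k not Gosper-summable.

none (Gosper's algorithm certifies no s_k)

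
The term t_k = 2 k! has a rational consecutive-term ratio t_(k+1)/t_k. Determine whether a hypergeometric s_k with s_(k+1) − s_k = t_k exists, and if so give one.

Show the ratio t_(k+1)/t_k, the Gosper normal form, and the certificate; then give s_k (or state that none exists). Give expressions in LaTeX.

The ratio is k + 1.
Normal form (A,B,C) = (k + 1, 1, 1).
Set up (k + 1)·f(k+1) − (1)·f(k) − (1) = 0.
From deg A=1, deg B=0, deg C=0: d=-1.
Bound -1 < 0, so the key equation has no polynomial solution.

no hypergeometric antidifference exists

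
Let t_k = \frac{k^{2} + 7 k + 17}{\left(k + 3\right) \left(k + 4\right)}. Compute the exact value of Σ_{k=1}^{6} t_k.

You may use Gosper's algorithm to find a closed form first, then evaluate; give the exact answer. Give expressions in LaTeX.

Σ = 27/4

Step 1: r(k) = (k + 3)*(7*k + (k + 1)**2 + 24)/((k + 5)*(k**2 + 7*k + 17)).
A = k + 3, B = k + 5, C = k**2 + 7*k + 17.
Key eq: (k + 3)·f(k+1) = (k + 4)·f(k) + (k**2 + 7*k + 17).
From deg A=1, deg B=1, deg C=2: d=2.
Solve for f: f(k) = k*(3*k + 14)/3 (degree 2 ≤ 2).
Get s_k = R·t_k = k*(3*k + 14)/(3*(k + 3)) with R(k) = B(k−1)f(k)/C(k) = k*(k + 4)*(3*k + 14)/(3*(k**2 + 7*k + 17)).
s_(k+1) − s_k = (k**2 + 7*k + 17)/(k**2 + 7*k + 12) = t_k.
Telescoping: Σ = s_(7) − s_(1) = 49/6 − (17/12) = 27/4.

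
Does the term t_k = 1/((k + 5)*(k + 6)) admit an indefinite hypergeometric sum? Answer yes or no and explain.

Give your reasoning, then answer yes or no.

Step 1: r(k) = (k + 5)/(k + 7).
Normal form (A,B,C) = (k + 5, k + 7, 1).
Set up (k + 5)·f(k+1) − (k + 6)·f(k) − (1) = 0.
d = 1 from the (1,1,0) case.
Solve for f: f(k) = k/5 (degree 1 ≤ 1).
Then R = B(k−1)f/C = k*(k + 6)/5, so s_k = R(k)·t_k = k/(5*(k + 5)).
Check: Δs_k = 1/(k**2 + 11*k + 30). ✓

Yes. s_k = k/(5*(k + 5)).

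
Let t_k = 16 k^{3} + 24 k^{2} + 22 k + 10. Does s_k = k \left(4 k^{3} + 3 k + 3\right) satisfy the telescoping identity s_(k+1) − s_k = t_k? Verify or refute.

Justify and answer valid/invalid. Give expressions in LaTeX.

valid; difference matches t_k

s_(k+1) = (k + 1)*(3*k + 4*(k + 1)**3 + 6)
s_(k+1) − s_k = 16*k**3 + 24*k**2 + 22*k + 10
(s_(k+1) − s_k) − t_k = 0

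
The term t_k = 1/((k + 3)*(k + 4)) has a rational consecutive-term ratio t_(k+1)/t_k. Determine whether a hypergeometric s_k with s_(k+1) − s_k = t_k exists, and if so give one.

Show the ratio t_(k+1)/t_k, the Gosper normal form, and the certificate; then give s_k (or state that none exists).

t_(k+1)/t_k = (k + 3)/(k + 5).
A = k + 3, B = k + 5, C = 1.
Key eq: (k + 3)·f(k+1) = (k + 4)·f(k) + (1).
d = 1 from the (1,1,0) case.
Coefficient equations give f(k) = k/3.
Certificate R = B(k−1)f/C = k*(k + 4)/3 gives s_k = k/(3*(k + 3)).
Verify: 1/(k**2 + 7*k + 12) matches t_k.

s_k = k/(3*(k + 3))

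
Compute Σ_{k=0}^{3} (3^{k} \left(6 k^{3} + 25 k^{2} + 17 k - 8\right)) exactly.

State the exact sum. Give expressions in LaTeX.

Σ = 13288

Ratio r(k) = 3*(6*k**3 + 43*k**2 + 85*k + 40)/(6*k**3 + 25*k**2 + 17*k - 8).
Take A(k)=3, B(k)=1, C(k)=k**3 + 25*k**2/6 + 17*k/6 - 4/3.
Solve (3)·f(k+1) − (1)·f(k) = k**3 + 25*k**2/6 + 17*k/6 - 4/3.
d = 3 from the (0,0,3) case.
Solve for f: f(k) = (3*k**3 - k**2 - 2*k - 4)/6 (degree 3 ≤ 3).
Certificate R = B(k−1)f/C = (3*k**3 - k**2 - 2*k - 4)/(6*k**3 + 25*k**2 + 17*k - 8) gives s_k = 3**k*(3*k**3 - k**2 - 2*k - 4).
s_(k+1) − s_k = 3**k*(6*k**3 + 25*k**2 + 17*k - 8) = t_k.
Telescoping: Σ = s_(4) − s_(0) = 13284 − (-4) = 13288.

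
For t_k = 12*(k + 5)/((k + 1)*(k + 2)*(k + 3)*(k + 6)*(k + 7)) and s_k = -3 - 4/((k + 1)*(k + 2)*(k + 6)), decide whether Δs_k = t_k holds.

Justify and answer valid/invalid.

s_(k+1) = -3 - 4/((k + 2)*(k + 3)*(k + 7))
s_(k+1) − s_k = 12*(k + 5)/(k**5 + 19*k**4 + 131*k**3 + 401*k**2 + 540*k + 252)
(s_(k+1) − s_k) − t_k = 0

valid; difference matches t_k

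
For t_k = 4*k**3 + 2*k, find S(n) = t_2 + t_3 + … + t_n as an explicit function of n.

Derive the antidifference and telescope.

S(n) = n**4 + 2*n**3 + 2*n**2 + n - 6

Ratio r(k) = (k + 2*(k + 1)**3 + 1)/(k*(2*k**2 + 1)).
Factor: A=1; B=1; C=k**3 + k/2.
Key eq: (1)·f(k+1) = (1)·f(k) + (k**3 + k/2).
Bound: deg f ≤ 4.
Solve for f: f(k) = k*(k - 1)*(k**2 - k + 1)/4 (degree 4 ≤ 4).
Get s_k = R·t_k = k*(k**3 - 2*k**2 + 2*k - 1) with R(k) = B(k−1)f(k)/C(k) = (k - 1)*(k**2 - k + 1)/(2*(2*k**2 + 1)).
Verify: 4*k**3 + 2*k matches t_k.
Evaluate: s_(n+1) = n*(n**3 + 2*n**2 + 2*n + 1); subtract s_(2) = 6 ⇒ S(n) = n**4 + 2*n**3 + 2*n**2 + n - 6.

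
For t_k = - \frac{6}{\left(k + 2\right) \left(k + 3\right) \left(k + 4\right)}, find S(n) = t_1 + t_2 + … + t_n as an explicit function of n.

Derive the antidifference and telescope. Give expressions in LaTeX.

S(n) = \frac{n \left(- n - 7\right)}{4 \left(n^{2} + 7 n + 12\right)}

Ratio r(k) = (k + 2)/(k + 5).
So A=k + 2 and B=k + 5, with C=1.
Solve (k + 2)·f(k+1) − (k + 4)·f(k) = 1.
deg f ≤ 2 (via 1,1,0).
Solving with deg f ≤ 2: f(k) = k*(k + 5)/12.
Get s_k = R·t_k = k*(-k - 5)/(2*(k + 2)*(k + 3)) with R(k) = B(k−1)f(k)/C(k) = k*(k + 4)*(k + 5)/12.
s_(k+1) − s_k = -6/(k**3 + 9*k**2 + 26*k + 24) = t_k.
Evaluate: s_(n+1) = (-n**2 - 7*n - 6)/(2*(n**2 + 7*n + 12)); subtract s_(1) = -1/4 ⇒ S(n) = n*(-n - 7)/(4*(n**2 + 7*n + 12)).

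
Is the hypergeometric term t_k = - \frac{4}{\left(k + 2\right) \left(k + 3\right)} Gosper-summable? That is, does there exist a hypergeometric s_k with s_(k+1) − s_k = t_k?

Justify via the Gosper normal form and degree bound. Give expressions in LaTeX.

Step 1: r(k) = (k + 2)/(k + 4).
Factor: A=k + 2; B=k + 4; C=1.
Set up (k + 2)·f(k+1) − (k + 3)·f(k) − (1) = 0.
Bound: deg f ≤ 1.
Match coefficients ⇒ f(k) = k/2.
Get s_k = R·t_k = -2*k/(k + 2) with R(k) = B(k−1)f(k)/C(k) = k*(k + 3)/2.
Check: Δs_k = -4/(k**2 + 5*k + 6). ✓

Yes. s_k = - \frac{2 k}{k + 2}.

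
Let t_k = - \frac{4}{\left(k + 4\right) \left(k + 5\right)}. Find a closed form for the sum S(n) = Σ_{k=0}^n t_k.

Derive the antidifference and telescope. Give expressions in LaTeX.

S(n) = \frac{- n - 1}{n + 5}

Compute t_(k+1)/t_k: get (k + 4)/(k + 6).
So A=k + 4 and B=k + 6, with C=1.
Key eq: (k + 4)·f(k+1) = (k + 5)·f(k) + (1).
Degrees (1,1,0) ⇒ d ≤ 1.
Coefficient equations give f(k) = k/4.
Certificate R = B(k−1)f/C = k*(k + 5)/4 gives s_k = -k/(k + 4).
Verify: -4/(k**2 + 9*k + 20) matches t_k.
Evaluate: s_(n+1) = (-n - 1)/(n + 5); subtract s_(0) = 0 ⇒ S(n) = (-n - 1)/(n + 5).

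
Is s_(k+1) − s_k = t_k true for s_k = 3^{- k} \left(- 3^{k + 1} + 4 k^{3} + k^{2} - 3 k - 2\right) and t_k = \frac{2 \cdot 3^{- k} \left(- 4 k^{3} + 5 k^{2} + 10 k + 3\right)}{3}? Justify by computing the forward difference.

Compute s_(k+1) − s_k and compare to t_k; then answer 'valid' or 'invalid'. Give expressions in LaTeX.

s_(k+1) = (-9*3**k + 4*k**3 + 13*k**2 + 11*k)/(3*3**k)
s_(k+1) − s_k = 2*(-4*k**3 + 5*k**2 + 10*k + 3)/(3*3**k)
(s_(k+1) − s_k) − t_k = 0

valid; difference matches t_k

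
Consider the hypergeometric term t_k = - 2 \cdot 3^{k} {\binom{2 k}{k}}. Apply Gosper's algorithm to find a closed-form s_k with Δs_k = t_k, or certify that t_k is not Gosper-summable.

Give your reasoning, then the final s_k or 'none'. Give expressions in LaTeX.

Ratio r(k) = 6*(2*k + 1)/(k + 1).
Gosper form: A/B · C(k+1)/C(k) with A=12*k + 6, B=k + 1, C=1.
f must satisfy (12*k + 6)·f(k+1) − (k)·f(k) = 1.
Degrees (1,1,0) ⇒ d ≤ -1.
Negative degree bound (-1): no f exists, t_k not Gosper-summable.

no hypergeometric antidifference exists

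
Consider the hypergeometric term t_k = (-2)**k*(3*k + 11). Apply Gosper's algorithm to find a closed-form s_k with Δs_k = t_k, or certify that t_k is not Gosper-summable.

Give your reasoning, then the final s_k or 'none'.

s_k = (-2)**k*(-k - 3)

The ratio is 2*(-3*k - 14)/(3*k + 11).
Factor: A=-2; B=1; C=k + 11/3.
f must satisfy (-2)·f(k+1) − (1)·f(k) = k + 11/3.
Degrees (0,0,1) ⇒ d ≤ 1.
A polynomial solution: f(k) = -(k + 3)/3.
Get s_k = R·t_k = (-2)**k*(-k - 3) with R(k) = B(k−1)f(k)/C(k) = -(k + 3)/(3*k + 11).
Check: Δs_k = (-2)**k*(3*k + 11). ✓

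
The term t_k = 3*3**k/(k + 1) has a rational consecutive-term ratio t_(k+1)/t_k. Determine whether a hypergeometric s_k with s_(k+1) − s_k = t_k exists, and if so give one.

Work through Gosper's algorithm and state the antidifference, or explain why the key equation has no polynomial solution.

not Gosper-summable; s_k does not exist

The ratio is 3*(k + 1)/(k + 2).
Factor: A=3*k + 3; B=k + 2; C=1.
Need (3*k + 3)·f(k+1) − (k + 1)·f(k) = 1.
deg f ≤ -1 (via 1,1,0).
d = -1 < 0 ⇒ no nonzero polynomial f; not summable.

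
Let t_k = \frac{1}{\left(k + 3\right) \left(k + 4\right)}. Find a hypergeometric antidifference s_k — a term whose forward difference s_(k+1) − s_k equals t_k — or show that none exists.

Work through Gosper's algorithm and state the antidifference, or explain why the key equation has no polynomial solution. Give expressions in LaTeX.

s_k = \frac{k}{3 \left(k + 3\right)}

t_(k+1)/t_k = (k + 3)/(k + 5).
Take A(k)=k + 3, B(k)=k + 5, C(k)=1.
Set up (k + 3)·f(k+1) − (k + 4)·f(k) − (1) = 0.
deg f ≤ 1 (via 1,1,0).
Solving with deg f ≤ 1: f(k) = k/3.
R(k) = B(k−1)·f(k)/C(k) = k*(k + 4)/3; s_k = R·t_k = k/(3*(k + 3)).
Δs = 1/(k**2 + 7*k + 12), as required.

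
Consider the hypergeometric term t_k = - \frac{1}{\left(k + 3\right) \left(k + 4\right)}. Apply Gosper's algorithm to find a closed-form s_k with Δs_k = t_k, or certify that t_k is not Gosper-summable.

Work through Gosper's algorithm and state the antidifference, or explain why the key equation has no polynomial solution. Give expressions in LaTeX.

s_k = - \frac{k}{3 k + 9}

The ratio is (k + 3)/(k + 5).
A = k + 3, B = k + 5, C = 1.
f must satisfy (k + 3)·f(k+1) − (k + 4)·f(k) = 1.
d = 1 from the (1,1,0) case.
A polynomial solution: f(k) = k/3.
R(k) = B(k−1)·f(k)/C(k) = k*(k + 4)/3; s_k = R·t_k = -k/(3*k + 9).
s_(k+1) − s_k = -1/(k**2 + 7*k + 12) = t_k.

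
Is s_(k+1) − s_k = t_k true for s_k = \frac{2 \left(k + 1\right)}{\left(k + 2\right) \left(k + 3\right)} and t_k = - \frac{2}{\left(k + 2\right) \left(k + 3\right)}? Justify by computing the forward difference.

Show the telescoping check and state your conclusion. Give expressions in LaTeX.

Invalid: residual \frac{8}{k^{3} + 9 k^{2} + 26 k + 24} ≠ 0.

s_(k+1) = 2*(k + 2)/((k + 3)*(k + 4))
s_(k+1) − s_k = -2*k/(k**3 + 9*k**2 + 26*k + 24)
(s_(k+1) − s_k) − t_k = 8/(k**3 + 9*k**2 + 26*k + 24)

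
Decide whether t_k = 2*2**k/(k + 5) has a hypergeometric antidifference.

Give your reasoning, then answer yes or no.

No — key equation has no polynomial f.

The ratio is 2*(k + 5)/(k + 6).
Normal form (A,B,C) = (2*k + 10, k + 6, 1).
Need (2*k + 10)·f(k+1) − (k + 5)·f(k) = 1.
d = -1 from the (1,1,0) case.
d = -1 < 0 ⇒ no nonzero polynomial f; not summable.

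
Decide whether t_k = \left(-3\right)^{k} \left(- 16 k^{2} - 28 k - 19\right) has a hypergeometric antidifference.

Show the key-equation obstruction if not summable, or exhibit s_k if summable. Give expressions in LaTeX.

The ratio is 3*(-16*k**2 - 60*k - 63)/(16*k**2 + 28*k + 19).
Factor: A=-3; B=1; C=k**2 + 7*k/4 + 19/16.
Set up (-3)·f(k+1) − (1)·f(k) − (k**2 + 7*k/4 + 19/16) = 0.
Bound: deg f ≤ 2.
Solve for f: f(k) = -(4*k**2 + k + 1)/16 (degree 2 ≤ 2).
Certificate R = B(k−1)f/C = -(4*k**2 + k + 1)/(16*k**2 + 28*k + 19) gives s_k = (-3)**k*(4*k**2 + k + 1).
Δs = (-3)**k*(-16*k**2 - 28*k - 19), as required.

Yes. s_k = \left(-3\right)^{k} \left(4 k^{2} + k + 1\right).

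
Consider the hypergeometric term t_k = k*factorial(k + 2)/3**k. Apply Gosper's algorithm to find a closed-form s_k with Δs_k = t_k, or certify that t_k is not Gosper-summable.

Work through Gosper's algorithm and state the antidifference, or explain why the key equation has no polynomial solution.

Step 1: r(k) = (k + 1)*(k + 3)/(3*k).
A = k/3 + 1, B = 1, C = k.
f must satisfy (k/3 + 1)·f(k+1) − (1)·f(k) = k.
From deg A=1, deg B=0, deg C=1: d=0.
Solve for f: f(k) = 3 (degree 0 ≤ 0).
Then R = B(k−1)f/C = 3/k, so s_k = R(k)·t_k = 3**(1 - k)*factorial(k + 2).
s_(k+1) − s_k = k*factorial(k + 2)/3**k = t_k.

s_k = 3**(1 - k)*factorial(k + 2)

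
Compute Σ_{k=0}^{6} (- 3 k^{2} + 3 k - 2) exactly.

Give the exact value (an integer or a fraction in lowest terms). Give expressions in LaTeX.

Σ = -224

Step 1: r(k) = (3*k**2 + 3*k + 2)/(3*k**2 - 3*k + 2).
Gosper form: A/B · C(k+1)/C(k) with A=1, B=1, C=k**2 - k + 2/3.
f must satisfy (1)·f(k+1) − (1)·f(k) = k**2 - k + 2/3.
deg f ≤ 3 (via 0,0,2).
Match coefficients ⇒ f(k) = k*(k**2 - 3*k + 4)/3.
Certificate R = B(k−1)f/C = k*(k**2 - 3*k + 4)/(3*k**2 - 3*k + 2) gives s_k = k*(-k**2 + 3*k - 4).
Check: Δs_k = -3*k**2 + 3*k - 2. ✓
Evaluate s at k=7 and k=0: -224 and 0; difference -224.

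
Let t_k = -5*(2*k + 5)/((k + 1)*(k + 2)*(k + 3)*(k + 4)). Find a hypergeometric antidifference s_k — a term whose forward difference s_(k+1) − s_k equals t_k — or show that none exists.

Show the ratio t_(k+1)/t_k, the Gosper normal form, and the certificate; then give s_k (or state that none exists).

Compute t_(k+1)/t_k: get (k + 1)*(2*k + 7)/((k + 5)*(2*k + 5)).
Normal form (A,B,C) = (k + 1, k + 5, k + 5/2).
f must satisfy (k + 1)·f(k+1) − (k + 4)·f(k) = k + 5/2.
deg f ≤ 3 (via 1,1,1).
Coefficient equations give f(k) = k*(k + 2)*(k + 4)/6.
Certificate R = B(k−1)f/C = k*(k + 2)*(k + 4)**2/(3*(2*k + 5)) gives s_k = 5*k*(-k - 4)/(3*(k**2 + 4*k + 3)).
Check: Δs_k = 5*(-2*k - 5)/(k**4 + 10*k**3 + 35*k**2 + 50*k + 24). ✓

s_k = 5*k*(-k - 4)/(3*(k**2 + 4*k + 3))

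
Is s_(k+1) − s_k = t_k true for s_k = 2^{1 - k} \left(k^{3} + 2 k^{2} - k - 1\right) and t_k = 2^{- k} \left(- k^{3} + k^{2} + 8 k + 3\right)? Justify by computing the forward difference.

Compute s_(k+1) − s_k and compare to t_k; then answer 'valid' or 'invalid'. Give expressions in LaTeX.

s_(k+1) = (k**3 + 5*k**2 + 6*k + 1)/2**k
s_(k+1) − s_k = (-k**3 + k**2 + 8*k + 3)/2**k
(s_(k+1) − s_k) − t_k = 0

valid; difference matches t_k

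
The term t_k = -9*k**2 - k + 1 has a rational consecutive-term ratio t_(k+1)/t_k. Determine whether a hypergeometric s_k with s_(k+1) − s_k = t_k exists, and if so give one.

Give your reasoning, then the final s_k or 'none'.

Compute t_(k+1)/t_k: get (k + 9*(k + 1)**2)/(9*k**2 + k - 1).
Gosper form: A/B · C(k+1)/C(k) with A=1, B=1, C=k**2 + k/9 - 1/9.
Set up (1)·f(k+1) − (1)·f(k) − (k**2 + k/9 - 1/9) = 0.
deg f ≤ 3 (via 0,0,2).
Solving with deg f ≤ 3: f(k) = k**2*(3*k - 4)/9.
So s_k = (B(k−1)f/C)·t_k = (k**2*(3*k - 4)/(9*k**2 + k - 1))·t_k = k**2*(4 - 3*k).
Δs = -9*k**2 - k + 1, as required.

s_k = k**2*(4 - 3*k)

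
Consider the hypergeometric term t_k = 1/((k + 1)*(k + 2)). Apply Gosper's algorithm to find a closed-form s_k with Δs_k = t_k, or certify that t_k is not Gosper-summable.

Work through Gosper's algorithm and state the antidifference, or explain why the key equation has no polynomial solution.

r(k) = (k + 1)/(k + 3) after simplifying.
Take A(k)=k + 1, B(k)=k + 3, C(k)=1.
Need (k + 1)·f(k+1) − (k + 2)·f(k) = 1.
Degrees (1,1,0) ⇒ d ≤ 1.
Coefficient equations give f(k) = k.
So s_k = (B(k−1)f/C)·t_k = (k*(k + 2))·t_k = k/(k + 1).
Δs = 1/(k**2 + 3*k + 2), as required.

s_k = k/(k + 1)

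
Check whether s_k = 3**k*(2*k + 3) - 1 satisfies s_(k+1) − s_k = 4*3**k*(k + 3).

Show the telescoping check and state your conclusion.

s_(k+1) = 3**(k + 1)*(2*k + 5) - 1
s_(k+1) − s_k = 4*3**k*(k + 3)
(s_(k+1) − s_k) − t_k = 0

Valid — Δs_k = t_k.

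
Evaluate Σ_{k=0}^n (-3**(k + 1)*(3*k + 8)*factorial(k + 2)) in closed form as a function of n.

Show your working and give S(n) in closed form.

The ratio is 3*(k + 3)*(3*k + 11)/(3*k + 8).
Take A(k)=3*k + 9, B(k)=1, C(k)=k + 8/3.
Set up (3*k + 9)·f(k+1) − (1)·f(k) − (k + 8/3) = 0.
From deg A=1, deg B=0, deg C=1: d=0.
Solve for f: f(k) = 1/3 (degree 0 ≤ 0).
Get s_k = R·t_k = -3**(k + 1)*factorial(k + 2) with R(k) = B(k−1)f(k)/C(k) = 1/(3*k + 8).
Check: Δs_k = -3**(k + 1)*(3*k + 8)*factorial(k + 2). ✓
Telescope: S(n) = s_(n+1) − s_(0) = -3**(n + 2)*factorial(n + 3) − (-6) = -9*3**n*factorial(n + 3) + 6.

S(n) = -9*3**n*factorial(n + 3) + 6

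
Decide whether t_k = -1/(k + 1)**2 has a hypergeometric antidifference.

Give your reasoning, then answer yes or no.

Compute t_(k+1)/t_k: get (k + 1)**2/(k + 2)**2.
So A=k**2 + 2*k + 1 and B=k**2 + 4*k + 4, with C=1.
Need (k**2 + 2*k + 1)·f(k+1) − (k**2 + 2*k + 1)·f(k) = 1.
d = 0 from the (2,2,0) case.
f = c0 ⇒ A·f(k+1) − B(k−1)·f(k) − C = -1. The system {-1 = 0} is inconsistent; no antidifference.

No — key equation has no polynomial f.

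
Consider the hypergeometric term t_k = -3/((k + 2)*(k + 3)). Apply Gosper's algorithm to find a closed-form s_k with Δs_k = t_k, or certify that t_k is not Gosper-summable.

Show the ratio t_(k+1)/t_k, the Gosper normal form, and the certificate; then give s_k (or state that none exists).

Step 1: r(k) = (k + 2)/(k + 4).
Normal form (A,B,C) = (k + 2, k + 4, 1).
Solve (k + 2)·f(k+1) − (k + 3)·f(k) = 1.
Degrees (1,1,0) ⇒ d ≤ 1.
Match coefficients ⇒ f(k) = k/2.
Then R = B(k−1)f/C = k*(k + 3)/2, so s_k = R(k)·t_k = -3*k/(2*k + 4).
Δs = -3/(k**2 + 5*k + 6), as required.

s_k = -3*k/(2*k + 4)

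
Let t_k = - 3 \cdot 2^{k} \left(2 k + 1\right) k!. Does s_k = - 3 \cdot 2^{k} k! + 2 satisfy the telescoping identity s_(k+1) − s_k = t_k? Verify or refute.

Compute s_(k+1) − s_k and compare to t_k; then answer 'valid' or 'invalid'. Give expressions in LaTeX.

s_(k+1) = -6*2**k*k*factorial(k) - 6*2**k*factorial(k) + 2
s_(k+1) − s_k = -3*2**k*(2*k + 1)*factorial(k)
(s_(k+1) − s_k) − t_k = 0

Valid: the claim telescopes to t_k.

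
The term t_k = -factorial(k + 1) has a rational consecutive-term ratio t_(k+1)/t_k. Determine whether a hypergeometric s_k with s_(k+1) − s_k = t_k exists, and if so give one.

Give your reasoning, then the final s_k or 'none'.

not Gosper-summable; s_k does not exist

Ratio r(k) = k + 2.
So A=k + 2 and B=1, with C=1.
Set up (k + 2)·f(k+1) − (1)·f(k) − (1) = 0.
d = -1 from the (1,0,0) case.
deg f ≤ -1 is impossible — no certificate.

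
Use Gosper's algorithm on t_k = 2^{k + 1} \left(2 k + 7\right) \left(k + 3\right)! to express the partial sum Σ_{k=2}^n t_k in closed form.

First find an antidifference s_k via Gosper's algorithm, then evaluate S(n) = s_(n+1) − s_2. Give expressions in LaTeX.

Step 1: r(k) = 2*(k + 4)*(2*k + 9)/(2*k + 7).
Gosper form: A/B · C(k+1)/C(k) with A=2*k + 8, B=1, C=k + 7/2.
Key eq: (2*k + 8)·f(k+1) = (1)·f(k) + (k + 7/2).
deg f ≤ 0 (via 1,0,1).
Coefficient equations give f(k) = 1/2.
R(k) = B(k−1)·f(k)/C(k) = 1/(2*k + 7); s_k = R·t_k = 2**(k + 1)*factorial(k + 3).
Verify: 2**(k + 1)*(2*k + 7)*factorial(k + 3) matches t_k.
s_(n+1) = 2**(n + 2)*factorial(n + 4) and s_(2) = 960, so S(n) = 4*2**n*factorial(n + 4) - 960.

S(n) = 4 \cdot 2^{n} \left(n + 4\right)! - 960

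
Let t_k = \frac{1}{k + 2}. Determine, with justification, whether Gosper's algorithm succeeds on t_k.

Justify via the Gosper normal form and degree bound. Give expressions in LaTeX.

Compute t_(k+1)/t_k: get (k + 2)/(k + 3).
Normal form (A,B,C) = (k + 2, k + 3, 1).
f must satisfy (k + 2)·f(k+1) − (k + 2)·f(k) = 1.
deg f ≤ 0 (via 1,1,0).
Put f(k) = c0: A·f(k+1) − B(k−1)·f(k) − C = -1; need -1 = 0 — inconsistent ⇒ no f, not summable.

No. Not Gosper-summable.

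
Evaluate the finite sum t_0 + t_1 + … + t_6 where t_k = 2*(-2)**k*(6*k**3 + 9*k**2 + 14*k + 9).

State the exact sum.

Σ = 166914

Compute t_(k+1)/t_k: get 2*(-6*k**3 - 27*k**2 - 50*k - 38)/(6*k**3 + 9*k**2 + 14*k + 9).
A = -2, B = 1, C = k**3 + 3*k**2/2 + 7*k/3 + 3/2.
Set up (-2)·f(k+1) − (1)·f(k) − (k**3 + 3*k**2/2 + 7*k/3 + 3/2) = 0.
d = 3 from the (0,0,3) case.
A polynomial solution: f(k) = -(2*k**3 - k**2 + 2*k + 1)/6.
Then R = B(k−1)f/C = -(2*k**3 - k**2 + 2*k + 1)/(6*k**3 + 9*k**2 + 14*k + 9), so s_k = R(k)·t_k = (-2)**(k + 1)*(2*k**3 - k**2 + 2*k + 1).
Check: Δs_k = 2*(-2)**k*(6*k**3 + 9*k**2 + 14*k + 9). ✓
Σ_(k=0)^(6) t_k = s_(7) − s_(0) = 166912 − (-2) = 166914.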